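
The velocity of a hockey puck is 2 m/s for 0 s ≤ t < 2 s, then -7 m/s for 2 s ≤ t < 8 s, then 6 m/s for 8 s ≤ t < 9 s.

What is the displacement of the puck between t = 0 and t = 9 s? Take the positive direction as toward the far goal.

-32 m

Displacement is the signed area under the v-t curve.
0–2 s: 2 × 2 = 4 m
2–8 s: -7 × 6 = -42 m
8–9 s: 6 × 1 = 6 m
Net displacement = -32 m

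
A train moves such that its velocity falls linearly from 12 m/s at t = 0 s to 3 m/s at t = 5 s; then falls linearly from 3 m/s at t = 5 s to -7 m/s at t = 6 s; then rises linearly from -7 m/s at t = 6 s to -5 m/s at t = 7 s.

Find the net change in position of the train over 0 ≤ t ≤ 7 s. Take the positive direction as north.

29.5 m

Net displacement equals the area under the velocity-time graph (areas below the axis count negative).
0–5 s: ½(12 + 3)(5) = 37.5 m
5–6 s: ½(3 + -7)(1) = -2 m
6–7 s: ½(-7 + -5)(1) = -6 m
Net displacement = 29.5 m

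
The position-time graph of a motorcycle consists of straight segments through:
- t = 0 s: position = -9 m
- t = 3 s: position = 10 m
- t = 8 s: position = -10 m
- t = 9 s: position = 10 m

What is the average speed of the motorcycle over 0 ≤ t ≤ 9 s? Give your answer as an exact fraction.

59/9 m/s

Average speed = (total path length)/(elapsed time); on a piecewise-linear x-t graph the path length is Σ|Δx|.
0–3 s: |Δx| = |10 − -9| = 19 m
3–8 s: |Δx| = |-10 − 10| = 20 m
8–9 s: |Δx| = |10 − -10| = 20 m
Total path = 59 m; average speed = 59/9 = 59/9 m/s.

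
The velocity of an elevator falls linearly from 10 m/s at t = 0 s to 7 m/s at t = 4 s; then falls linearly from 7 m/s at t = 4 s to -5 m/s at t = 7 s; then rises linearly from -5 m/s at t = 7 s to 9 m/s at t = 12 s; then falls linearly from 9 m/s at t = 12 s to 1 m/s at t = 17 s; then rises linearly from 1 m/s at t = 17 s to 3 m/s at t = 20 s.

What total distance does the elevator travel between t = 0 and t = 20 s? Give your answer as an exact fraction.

2609/28 m

Total distance travelled is ∫|v| dt — sum the magnitudes of each area piece.
0–4 s: |½(10 + 7)(4)| = 34 m
4–7 s: v = 0 at t = 5.75 s; triangle areas 6.125 + 3.125 = 9.25 m
7–12 s: v = 0 at t = 123/14 s; triangle areas 125/28 + 405/28 = 265/14 m
12–17 s: |½(9 + 1)(5)| = 25 m
17–20 s: |½(1 + 3)(3)| = 6 m
Total distance = 2609/28 m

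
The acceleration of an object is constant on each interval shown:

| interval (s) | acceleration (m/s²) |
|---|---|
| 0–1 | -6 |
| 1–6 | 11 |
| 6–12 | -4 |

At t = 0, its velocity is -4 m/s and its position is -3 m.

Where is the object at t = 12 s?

On each constant-a segment, Δv = aΔt and Δx = v₀Δt + ½aΔt²; chain segment to segment.
0–1 s: v starts -4 m/s; Δx = -4·1 + ½·-6·1² = -7 m; v ends -10 m/s.
1–6 s: v starts -10 m/s; Δx = -10·5 + ½·11·5² = 87.5 m; v ends 45 m/s.
6–12 s: v starts 45 m/s; Δx = 45·6 + ½·-4·6² = 198 m; v ends 21 m/s.
x(12) = -3 + Σ Δx = 275.5 m.

275.5 m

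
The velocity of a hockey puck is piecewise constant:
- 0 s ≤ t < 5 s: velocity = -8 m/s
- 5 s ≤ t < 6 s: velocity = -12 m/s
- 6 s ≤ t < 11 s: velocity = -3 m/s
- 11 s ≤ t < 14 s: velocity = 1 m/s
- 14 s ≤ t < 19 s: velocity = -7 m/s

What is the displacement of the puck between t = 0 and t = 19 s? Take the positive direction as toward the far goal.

Displacement is the signed area under the v-t curve.
0–5 s: -8 × 5 = -40 m
5–6 s: -12 × 1 = -12 m
6–11 s: -3 × 5 = -15 m
11–14 s: 1 × 3 = 3 m
14–19 s: -7 × 5 = -35 m
Net displacement = -99 m

-99 m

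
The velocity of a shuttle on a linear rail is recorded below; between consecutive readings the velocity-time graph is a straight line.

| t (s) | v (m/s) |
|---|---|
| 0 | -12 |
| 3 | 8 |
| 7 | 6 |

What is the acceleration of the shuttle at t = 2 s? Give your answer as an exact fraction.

Acceleration is the slope of the v-t graph on 0–3 s: (8 − -12)/(3 − 0) = 20/3 m/s².

20/3 m/s²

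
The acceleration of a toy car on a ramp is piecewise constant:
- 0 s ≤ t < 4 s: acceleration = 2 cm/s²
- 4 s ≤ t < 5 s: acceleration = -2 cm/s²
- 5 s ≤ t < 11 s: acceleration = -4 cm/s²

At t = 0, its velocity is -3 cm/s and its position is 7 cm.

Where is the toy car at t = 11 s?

-39 cm

On each constant-a segment, Δv = aΔt and Δx = v₀Δt + ½aΔt²; chain segment to segment.
0–4 s: v starts -3 cm/s; Δx = -3·4 + ½·2·4² = 4 cm; v ends 5 cm/s.
4–5 s: v starts 5 cm/s; Δx = 5·1 + ½·-2·1² = 4 cm; v ends 3 cm/s.
5–11 s: v starts 3 cm/s; Δx = 3·6 + ½·-4·6² = -54 cm; v ends -21 cm/s.
x(11) = 7 + Σ Δx = -39 cm.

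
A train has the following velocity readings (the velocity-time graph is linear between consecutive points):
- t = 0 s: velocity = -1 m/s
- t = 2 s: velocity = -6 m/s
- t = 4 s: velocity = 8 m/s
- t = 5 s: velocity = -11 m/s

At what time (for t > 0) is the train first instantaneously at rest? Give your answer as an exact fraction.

t = 20/7 s

v changes sign on 2–4 s (from -6 to 8); the graph is linear there, so v = 0 at t = 2 + (6)·(4 − 2)/(8 − -6) = 20/7 s.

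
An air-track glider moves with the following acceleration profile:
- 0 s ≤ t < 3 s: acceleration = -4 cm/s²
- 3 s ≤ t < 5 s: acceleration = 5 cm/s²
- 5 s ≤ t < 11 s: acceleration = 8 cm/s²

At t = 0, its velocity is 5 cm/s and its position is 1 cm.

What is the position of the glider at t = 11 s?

On each constant-a segment, Δv = aΔt and Δx = v₀Δt + ½aΔt²; chain segment to segment.
0–3 s: v starts 5 cm/s; Δx = 5·3 + ½·-4·3² = -3 cm; v ends -7 cm/s.
3–5 s: v starts -7 cm/s; Δx = -7·2 + ½·5·2² = -4 cm; v ends 3 cm/s.
5–11 s: v starts 3 cm/s; Δx = 3·6 + ½·8·6² = 162 cm; v ends 51 cm/s.
x(11) = 1 + Σ Δx = 156 cm.

156 cm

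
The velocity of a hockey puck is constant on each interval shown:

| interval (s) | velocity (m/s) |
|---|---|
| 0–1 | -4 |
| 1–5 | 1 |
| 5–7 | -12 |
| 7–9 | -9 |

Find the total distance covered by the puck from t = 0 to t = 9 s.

50 m

Distance (not displacement) is the total path length: add the absolute areas under v-t.
0–1 s: |-4| × 1 = 4 m
1–5 s: |1| × 4 = 4 m
5–7 s: |-12| × 2 = 24 m
7–9 s: |-9| × 2 = 18 m
Total distance = 50 m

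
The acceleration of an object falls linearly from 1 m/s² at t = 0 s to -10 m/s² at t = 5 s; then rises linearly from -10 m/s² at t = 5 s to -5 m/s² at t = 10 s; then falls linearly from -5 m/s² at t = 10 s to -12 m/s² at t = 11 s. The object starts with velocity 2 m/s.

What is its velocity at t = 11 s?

-66.5 m/s

Δv equals the area under the a-t graph; then v = v₀ + Δv.
0–5 s: ½(1 + -10)(5) = -22.5 m/s
5–10 s: ½(-10 + -5)(5) = -37.5 m/s
10–11 s: ½(-5 + -12)(1) = -8.5 m/s
Δv = -68.5 m/s, so v(11) = 2 + (-68.5) = -66.5 m/s.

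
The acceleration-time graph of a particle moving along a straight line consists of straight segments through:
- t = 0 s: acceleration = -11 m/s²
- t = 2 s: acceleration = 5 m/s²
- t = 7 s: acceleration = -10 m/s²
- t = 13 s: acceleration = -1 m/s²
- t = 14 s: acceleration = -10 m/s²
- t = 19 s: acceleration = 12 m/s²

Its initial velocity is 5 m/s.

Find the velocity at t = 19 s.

-47 m/s

Δv equals the area under the a-t graph; then v = v₀ + Δv.
0–2 s: ½(-11 + 5)(2) = -6 m/s
2–7 s: ½(5 + -10)(5) = -12.5 m/s
7–13 s: ½(-10 + -1)(6) = -33 m/s
13–14 s: ½(-1 + -10)(1) = -5.5 m/s
14–19 s: ½(-10 + 12)(5) = 5 m/s
Δv = -52 m/s, so v(19) = 5 + (-52) = -47 m/s.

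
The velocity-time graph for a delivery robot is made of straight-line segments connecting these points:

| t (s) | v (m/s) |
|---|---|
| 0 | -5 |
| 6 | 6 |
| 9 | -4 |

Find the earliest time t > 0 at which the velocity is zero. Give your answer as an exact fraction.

v changes sign on 0–6 s (from -5 to 6); the graph is linear there, so v = 0 at t = 0 + (5)·(6 − 0)/(6 − -5) = 30/11 s.

t = 30/11 s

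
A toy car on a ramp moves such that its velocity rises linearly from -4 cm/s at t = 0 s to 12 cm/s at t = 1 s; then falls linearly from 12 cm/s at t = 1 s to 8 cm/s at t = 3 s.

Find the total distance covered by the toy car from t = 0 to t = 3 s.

25 cm

Distance (not displacement) is the total path length: add the absolute areas under v-t.
0–1 s: v = 0 at t = 0.25 s; triangle areas 0.5 + 4.5 = 5 cm
1–3 s: |½(12 + 8)(2)| = 20 cm
Total distance = 25 cm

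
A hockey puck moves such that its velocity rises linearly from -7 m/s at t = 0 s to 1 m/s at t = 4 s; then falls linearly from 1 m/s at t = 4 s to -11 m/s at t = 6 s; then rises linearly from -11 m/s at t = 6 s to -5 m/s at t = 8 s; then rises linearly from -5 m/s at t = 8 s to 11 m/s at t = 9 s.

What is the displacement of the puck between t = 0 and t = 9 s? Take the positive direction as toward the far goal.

Displacement is the signed area under the v-t curve.
0–4 s: ½(-7 + 1)(4) = -12 m
4–6 s: ½(1 + -11)(2) = -10 m
6–8 s: ½(-11 + -5)(2) = -16 m
8–9 s: ½(-5 + 11)(1) = 3 m
Net displacement = -35 m

-35 m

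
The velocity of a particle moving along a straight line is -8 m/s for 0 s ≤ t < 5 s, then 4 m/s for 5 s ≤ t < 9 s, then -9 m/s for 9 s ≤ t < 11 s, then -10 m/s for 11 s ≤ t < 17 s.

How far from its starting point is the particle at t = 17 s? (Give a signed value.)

Net displacement equals the area under the velocity-time graph (areas below the axis count negative).
0–5 s: -8 × 5 = -40 m
5–9 s: 4 × 4 = 16 m
9–11 s: -9 × 2 = -18 m
11–17 s: -10 × 6 = -60 m
Net displacement = -102 m

-102 m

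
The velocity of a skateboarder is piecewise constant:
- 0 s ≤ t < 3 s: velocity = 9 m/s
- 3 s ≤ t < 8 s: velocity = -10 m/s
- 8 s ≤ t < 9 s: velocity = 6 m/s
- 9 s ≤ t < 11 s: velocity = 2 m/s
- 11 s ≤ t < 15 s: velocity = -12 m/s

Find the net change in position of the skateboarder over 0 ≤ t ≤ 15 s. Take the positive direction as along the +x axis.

-61 m

Net displacement equals the area under the velocity-time graph (areas below the axis count negative).
0–3 s: 9 × 3 = 27 m
3–8 s: -10 × 5 = -50 m
8–9 s: 6 × 1 = 6 m
9–11 s: 2 × 2 = 4 m
11–15 s: -12 × 4 = -48 m
Net displacement = -61 m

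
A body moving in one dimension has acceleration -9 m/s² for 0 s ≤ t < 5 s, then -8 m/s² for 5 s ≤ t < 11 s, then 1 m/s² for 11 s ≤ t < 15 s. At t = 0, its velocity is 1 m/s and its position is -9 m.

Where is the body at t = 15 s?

On each constant-a segment, Δv = aΔt and Δx = v₀Δt + ½aΔt²; chain segment to segment.
0–5 s: v starts 1 m/s; Δx = 1·5 + ½·-9·5² = -107.5 m; v ends -44 m/s.
5–11 s: v starts -44 m/s; Δx = -44·6 + ½·-8·6² = -408 m; v ends -92 m/s.
11–15 s: v starts -92 m/s; Δx = -92·4 + ½·1·4² = -360 m; v ends -88 m/s.
x(15) = -9 + Σ Δx = -884.5 m.

-884.5 m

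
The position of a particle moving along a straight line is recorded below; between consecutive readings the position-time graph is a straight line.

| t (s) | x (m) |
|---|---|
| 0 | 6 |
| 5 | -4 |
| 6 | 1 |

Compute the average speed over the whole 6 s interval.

2.5 m/s

Average speed = (total path length)/(elapsed time); on a piecewise-linear x-t graph the path length is Σ|Δx|.
0–5 s: |Δx| = |-4 − 6| = 10 m
5–6 s: |Δx| = |1 − -4| = 5 m
Total path = 15 m; average speed = 15/6 = 2.5 m/s.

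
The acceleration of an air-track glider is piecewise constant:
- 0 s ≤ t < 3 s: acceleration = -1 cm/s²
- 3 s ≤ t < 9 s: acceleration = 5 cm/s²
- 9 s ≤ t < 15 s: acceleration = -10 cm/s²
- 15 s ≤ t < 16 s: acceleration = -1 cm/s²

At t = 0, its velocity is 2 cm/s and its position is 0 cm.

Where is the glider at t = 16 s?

On each constant-a segment, Δv = aΔt and Δx = v₀Δt + ½aΔt²; chain segment to segment.
0–3 s: v starts 2 cm/s; Δx = 2·3 + ½·-1·3² = 1.5 cm; v ends -1 cm/s.
3–9 s: v starts -1 cm/s; Δx = -1·6 + ½·5·6² = 84 cm; v ends 29 cm/s.
9–15 s: v starts 29 cm/s; Δx = 29·6 + ½·-10·6² = -6 cm; v ends -31 cm/s.
15–16 s: v starts -31 cm/s; Δx = -31·1 + ½·-1·1² = -31.5 cm; v ends -32 cm/s.
x(16) = 0 + Σ Δx = 48 cm.

48 cm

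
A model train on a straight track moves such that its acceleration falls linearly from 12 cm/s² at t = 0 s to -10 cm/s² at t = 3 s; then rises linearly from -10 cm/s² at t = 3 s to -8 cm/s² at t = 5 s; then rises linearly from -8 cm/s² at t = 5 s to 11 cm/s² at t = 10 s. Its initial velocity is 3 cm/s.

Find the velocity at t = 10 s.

-4.5 cm/s

Δv equals the area under the a-t graph; then v = v₀ + Δv.
0–3 s: ½(12 + -10)(3) = 3 cm/s
3–5 s: ½(-10 + -8)(2) = -18 cm/s
5–10 s: ½(-8 + 11)(5) = 7.5 cm/s
Δv = -7.5 cm/s, so v(10) = 3 + (-7.5) = -4.5 cm/s.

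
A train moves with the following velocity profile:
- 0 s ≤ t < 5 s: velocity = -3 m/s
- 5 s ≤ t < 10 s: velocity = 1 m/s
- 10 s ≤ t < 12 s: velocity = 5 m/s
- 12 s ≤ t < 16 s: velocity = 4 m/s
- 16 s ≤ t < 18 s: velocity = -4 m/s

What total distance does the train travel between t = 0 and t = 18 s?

Total distance travelled is ∫|v| dt — sum the magnitudes of each area piece.
0–5 s: |-3| × 5 = 15 m
5–10 s: |1| × 5 = 5 m
10–12 s: |5| × 2 = 10 m
12–16 s: |4| × 4 = 16 m
16–18 s: |-4| × 2 = 8 m
Total distance = 54 m

54 m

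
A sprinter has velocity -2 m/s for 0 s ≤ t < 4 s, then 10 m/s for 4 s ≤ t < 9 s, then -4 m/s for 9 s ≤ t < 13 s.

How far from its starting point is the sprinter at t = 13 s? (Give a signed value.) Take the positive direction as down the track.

26 m

Displacement is the signed area under the v-t curve.
0–4 s: -2 × 4 = -8 m
4–9 s: 10 × 5 = 50 m
9–13 s: -4 × 4 = -16 m
Net displacement = 26 m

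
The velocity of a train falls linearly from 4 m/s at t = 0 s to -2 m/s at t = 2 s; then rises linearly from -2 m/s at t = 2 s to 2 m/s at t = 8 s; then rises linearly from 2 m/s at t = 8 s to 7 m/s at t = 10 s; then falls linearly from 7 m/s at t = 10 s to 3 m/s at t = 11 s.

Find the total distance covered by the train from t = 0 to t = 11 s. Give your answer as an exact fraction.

70/3 m

Total distance travelled is ∫|v| dt — sum the magnitudes of each area piece.
0–2 s: v = 0 at t = 4/3 s; triangle areas 8/3 + 2/3 = 10/3 m
2–8 s: v = 0 at t = 5 s; triangle areas 3 + 3 = 6 m
8–10 s: |½(2 + 7)(2)| = 9 m
10–11 s: |½(7 + 3)(1)| = 5 m
Total distance = 70/3 m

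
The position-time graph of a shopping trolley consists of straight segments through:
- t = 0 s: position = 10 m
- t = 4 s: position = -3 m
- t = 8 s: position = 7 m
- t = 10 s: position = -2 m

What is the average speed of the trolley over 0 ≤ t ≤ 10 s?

3.2 m/s

Average speed = (total path length)/(elapsed time); on a piecewise-linear x-t graph the path length is Σ|Δx|.
0–4 s: |Δx| = |-3 − 10| = 13 m
4–8 s: |Δx| = |7 − -3| = 10 m
8–10 s: |Δx| = |-2 − 7| = 9 m
Total path = 32 m; average speed = 32/10 = 3.2 m/s.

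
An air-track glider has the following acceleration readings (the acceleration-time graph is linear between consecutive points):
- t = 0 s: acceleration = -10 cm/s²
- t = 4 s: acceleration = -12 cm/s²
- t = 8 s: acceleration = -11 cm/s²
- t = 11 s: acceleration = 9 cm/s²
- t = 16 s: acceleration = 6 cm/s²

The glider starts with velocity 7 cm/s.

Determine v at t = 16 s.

Δv equals the area under the a-t graph; then v = v₀ + Δv.
0–4 s: ½(-10 + -12)(4) = -44 cm/s
4–8 s: ½(-12 + -11)(4) = -46 cm/s
8–11 s: ½(-11 + 9)(3) = -3 cm/s
11–16 s: ½(9 + 6)(5) = 37.5 cm/s
Δv = -55.5 cm/s, so v(16) = 7 + (-55.5) = -48.5 cm/s.

-48.5 cm/s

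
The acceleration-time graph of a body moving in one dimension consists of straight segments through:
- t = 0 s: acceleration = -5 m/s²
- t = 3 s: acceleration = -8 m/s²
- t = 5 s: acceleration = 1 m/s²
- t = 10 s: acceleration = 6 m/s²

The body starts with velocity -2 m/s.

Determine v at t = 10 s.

-11 m/s

Δv equals the area under the a-t graph; then v = v₀ + Δv.
0–3 s: ½(-5 + -8)(3) = -19.5 m/s
3–5 s: ½(-8 + 1)(2) = -7 m/s
5–10 s: ½(1 + 6)(5) = 17.5 m/s
Δv = -9 m/s, so v(10) = -2 + (-9) = -11 m/s.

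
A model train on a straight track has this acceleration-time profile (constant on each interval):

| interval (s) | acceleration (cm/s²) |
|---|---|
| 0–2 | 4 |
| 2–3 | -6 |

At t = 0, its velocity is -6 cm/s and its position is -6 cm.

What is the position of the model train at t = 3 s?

On each constant-a segment, Δv = aΔt and Δx = v₀Δt + ½aΔt²; chain segment to segment.
0–2 s: v starts -6 cm/s; Δx = -6·2 + ½·4·2² = -4 cm; v ends 2 cm/s.
2–3 s: v starts 2 cm/s; Δx = 2·1 + ½·-6·1² = -1 cm; v ends -4 cm/s.
x(3) = -6 + Σ Δx = -11 cm.

-11 cm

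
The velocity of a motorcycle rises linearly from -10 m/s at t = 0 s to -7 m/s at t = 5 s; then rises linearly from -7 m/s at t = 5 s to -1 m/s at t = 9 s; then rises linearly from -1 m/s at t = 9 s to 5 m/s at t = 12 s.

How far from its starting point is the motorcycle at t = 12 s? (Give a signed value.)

-52.5 m

Net displacement equals the area under the velocity-time graph (areas below the axis count negative).
0–5 s: ½(-10 + -7)(5) = -42.5 m
5–9 s: ½(-7 + -1)(4) = -16 m
9–12 s: ½(-1 + 5)(3) = 6 m
Net displacement = -52.5 m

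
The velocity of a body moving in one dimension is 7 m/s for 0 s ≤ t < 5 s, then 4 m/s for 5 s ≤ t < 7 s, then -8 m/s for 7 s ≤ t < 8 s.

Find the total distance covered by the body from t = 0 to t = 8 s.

Total distance travelled is ∫|v| dt — sum the magnitudes of each area piece.
0–5 s: |7| × 5 = 35 m
5–7 s: |4| × 2 = 8 m
7–8 s: |-8| × 1 = 8 m
Total distance = 51 m

51 m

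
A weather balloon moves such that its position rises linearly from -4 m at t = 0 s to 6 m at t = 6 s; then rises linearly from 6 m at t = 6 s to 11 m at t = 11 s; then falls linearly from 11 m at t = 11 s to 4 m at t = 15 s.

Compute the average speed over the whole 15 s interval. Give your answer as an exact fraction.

Average speed = (total path length)/(elapsed time); on a piecewise-linear x-t graph the path length is Σ|Δx|.
0–6 s: |Δx| = |6 − -4| = 10 m
6–11 s: |Δx| = |11 − 6| = 5 m
11–15 s: |Δx| = |4 − 11| = 7 m
Total path = 22 m; average speed = 22/15 = 22/15 m/s.

22/15 m/s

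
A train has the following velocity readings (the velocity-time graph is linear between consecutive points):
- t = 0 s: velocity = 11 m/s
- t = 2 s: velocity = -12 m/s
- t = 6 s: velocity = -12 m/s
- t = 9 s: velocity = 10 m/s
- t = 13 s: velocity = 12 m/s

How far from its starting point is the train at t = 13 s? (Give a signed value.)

Net displacement equals the area under the velocity-time graph (areas below the axis count negative).
0–2 s: ½(11 + -12)(2) = -1 m
2–6 s: -12 × 4 = -48 m
6–9 s: ½(-12 + 10)(3) = -3 m
9–13 s: ½(10 + 12)(4) = 44 m
Net displacement = -8 m

-8 m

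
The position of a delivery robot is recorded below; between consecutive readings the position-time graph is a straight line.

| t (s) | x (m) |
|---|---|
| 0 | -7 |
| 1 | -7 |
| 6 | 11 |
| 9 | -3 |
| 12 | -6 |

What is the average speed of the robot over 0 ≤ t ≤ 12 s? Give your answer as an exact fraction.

Average speed = (total path length)/(elapsed time); on a piecewise-linear x-t graph the path length is Σ|Δx|.
0–1 s: |Δx| = |-7 − -7| = 0 m
1–6 s: |Δx| = |11 − -7| = 18 m
6–9 s: |Δx| = |-3 − 11| = 14 m
9–12 s: |Δx| = |-6 − -3| = 3 m
Total path = 35 m; average speed = 35/12 = 35/12 m/s.

35/12 m/s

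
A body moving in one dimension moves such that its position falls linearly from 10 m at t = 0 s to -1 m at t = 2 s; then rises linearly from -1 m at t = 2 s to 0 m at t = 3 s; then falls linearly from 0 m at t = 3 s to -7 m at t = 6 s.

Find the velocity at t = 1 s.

Velocity is the slope of the x-t graph on 0–2 s: (-1 − 10)/(2 − 0) = -5.5 m/s.

-5.5 m/s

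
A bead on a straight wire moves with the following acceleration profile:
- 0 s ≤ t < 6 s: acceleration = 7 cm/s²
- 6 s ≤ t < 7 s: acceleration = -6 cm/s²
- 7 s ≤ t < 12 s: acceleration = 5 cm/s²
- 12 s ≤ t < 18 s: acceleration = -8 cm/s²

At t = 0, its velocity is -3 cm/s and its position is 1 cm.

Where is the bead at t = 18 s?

On each constant-a segment, Δv = aΔt and Δx = v₀Δt + ½aΔt²; chain segment to segment.
0–6 s: v starts -3 cm/s; Δx = -3·6 + ½·7·6² = 108 cm; v ends 39 cm/s.
6–7 s: v starts 39 cm/s; Δx = 39·1 + ½·-6·1² = 36 cm; v ends 33 cm/s.
7–12 s: v starts 33 cm/s; Δx = 33·5 + ½·5·5² = 227.5 cm; v ends 58 cm/s.
12–18 s: v starts 58 cm/s; Δx = 58·6 + ½·-8·6² = 204 cm; v ends 10 cm/s.
x(18) = 1 + Σ Δx = 576.5 cm.

576.5 cm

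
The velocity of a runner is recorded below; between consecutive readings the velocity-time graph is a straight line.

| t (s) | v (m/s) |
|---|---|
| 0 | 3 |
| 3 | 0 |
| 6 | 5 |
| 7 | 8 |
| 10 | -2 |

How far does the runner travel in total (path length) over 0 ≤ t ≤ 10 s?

Total distance travelled is ∫|v| dt — sum the magnitudes of each area piece.
0–3 s: |½(3 + 0)(3)| = 4.5 m
3–6 s: |½(0 + 5)(3)| = 7.5 m
6–7 s: |½(5 + 8)(1)| = 6.5 m
7–10 s: v = 0 at t = 9.4 s; triangle areas 9.6 + 0.6 = 10.2 m
Total distance = 28.7 m

28.7 m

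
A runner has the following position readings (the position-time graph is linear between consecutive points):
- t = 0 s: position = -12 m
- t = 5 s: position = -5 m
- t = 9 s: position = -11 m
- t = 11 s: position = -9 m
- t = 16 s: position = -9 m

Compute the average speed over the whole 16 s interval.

0.9375 m/s

Average speed = (total path length)/(elapsed time); on a piecewise-linear x-t graph the path length is Σ|Δx|.
0–5 s: |Δx| = |-5 − -12| = 7 m
5–9 s: |Δx| = |-11 − -5| = 6 m
9–11 s: |Δx| = |-9 − -11| = 2 m
11–16 s: |Δx| = |-9 − -9| = 0 m
Total path = 15 m; average speed = 15/16 = 0.9375 m/s.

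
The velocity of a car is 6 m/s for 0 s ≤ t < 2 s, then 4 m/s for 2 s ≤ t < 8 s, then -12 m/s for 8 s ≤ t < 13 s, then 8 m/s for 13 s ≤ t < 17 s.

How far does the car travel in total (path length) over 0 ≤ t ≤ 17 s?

128 m

Total distance travelled is ∫|v| dt — sum the magnitudes of each area piece.
0–2 s: |6| × 2 = 12 m
2–8 s: |4| × 6 = 24 m
8–13 s: |-12| × 5 = 60 m
13–17 s: |8| × 4 = 32 m
Total distance = 128 m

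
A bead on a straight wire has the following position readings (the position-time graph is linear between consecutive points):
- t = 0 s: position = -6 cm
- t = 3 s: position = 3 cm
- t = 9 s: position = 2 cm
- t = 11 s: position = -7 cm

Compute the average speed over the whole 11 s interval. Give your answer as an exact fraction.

Average speed = (total path length)/(elapsed time); on a piecewise-linear x-t graph the path length is Σ|Δx|.
0–3 s: |Δx| = |3 − -6| = 9 cm
3–9 s: |Δx| = |2 − 3| = 1 cm
9–11 s: |Δx| = |-7 − 2| = 9 cm
Total path = 19 cm; average speed = 19/11 = 19/11 cm/s.

19/11 cm/s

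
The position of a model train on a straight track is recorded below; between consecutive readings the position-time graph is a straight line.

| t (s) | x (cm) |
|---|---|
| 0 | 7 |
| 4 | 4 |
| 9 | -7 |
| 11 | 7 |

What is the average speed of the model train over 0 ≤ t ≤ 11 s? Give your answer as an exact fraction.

Average speed = (total path length)/(elapsed time); on a piecewise-linear x-t graph the path length is Σ|Δx|.
0–4 s: |Δx| = |4 − 7| = 3 cm
4–9 s: |Δx| = |-7 − 4| = 11 cm
9–11 s: |Δx| = |7 − -7| = 14 cm
Total path = 28 cm; average speed = 28/11 = 28/11 cm/s.

28/11 cm/s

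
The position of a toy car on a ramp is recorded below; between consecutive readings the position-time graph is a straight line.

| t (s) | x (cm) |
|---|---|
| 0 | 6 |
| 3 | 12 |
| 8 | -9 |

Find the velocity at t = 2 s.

Velocity is the slope of the x-t graph on 0–3 s: (12 − 6)/(3 − 0) = 2 cm/s.

2 cm/s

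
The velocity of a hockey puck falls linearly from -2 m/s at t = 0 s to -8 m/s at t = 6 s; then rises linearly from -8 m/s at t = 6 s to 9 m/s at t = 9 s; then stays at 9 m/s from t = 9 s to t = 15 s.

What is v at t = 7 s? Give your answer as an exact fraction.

-7/3 m/s

On 6–9 s the graph is linear from -8 to 9 m/s: v(7) = -8 + (9 − -8)·(7 − 6)/(9 − 6) = -7/3 m/s.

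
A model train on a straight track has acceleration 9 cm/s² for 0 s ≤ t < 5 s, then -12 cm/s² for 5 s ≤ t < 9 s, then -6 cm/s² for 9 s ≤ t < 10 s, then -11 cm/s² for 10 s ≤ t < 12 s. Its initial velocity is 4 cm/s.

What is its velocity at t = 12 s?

-27 cm/s

Δv equals the area under the a-t graph; then v = v₀ + Δv.
0–5 s: 9 × 5 = 45 cm/s
5–9 s: -12 × 4 = -48 cm/s
9–10 s: -6 × 1 = -6 cm/s
10–12 s: -11 × 2 = -22 cm/s
Δv = -31 cm/s, so v(12) = 4 + (-31) = -27 cm/s.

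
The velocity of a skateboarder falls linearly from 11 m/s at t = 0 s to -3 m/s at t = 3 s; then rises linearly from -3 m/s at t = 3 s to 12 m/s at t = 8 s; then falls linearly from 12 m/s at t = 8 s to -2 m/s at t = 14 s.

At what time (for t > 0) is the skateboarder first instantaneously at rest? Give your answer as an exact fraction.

t = 33/14 s

v changes sign on 0–3 s (from 11 to -3); the graph is linear there, so v = 0 at t = 0 + (-11)·(3 − 0)/(-3 − 11) = 33/14 s.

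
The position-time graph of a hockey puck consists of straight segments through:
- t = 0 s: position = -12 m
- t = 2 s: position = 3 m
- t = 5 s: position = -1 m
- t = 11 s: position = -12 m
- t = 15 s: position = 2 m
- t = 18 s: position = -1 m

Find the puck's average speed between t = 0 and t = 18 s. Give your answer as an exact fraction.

47/18 m/s

Average speed = (total path length)/(elapsed time); on a piecewise-linear x-t graph the path length is Σ|Δx|.
0–2 s: |Δx| = |3 − -12| = 15 m
2–5 s: |Δx| = |-1 − 3| = 4 m
5–11 s: |Δx| = |-12 − -1| = 11 m
11–15 s: |Δx| = |2 − -12| = 14 m
15–18 s: |Δx| = |-1 − 2| = 3 m
Total path = 47 m; average speed = 47/18 = 47/18 m/s.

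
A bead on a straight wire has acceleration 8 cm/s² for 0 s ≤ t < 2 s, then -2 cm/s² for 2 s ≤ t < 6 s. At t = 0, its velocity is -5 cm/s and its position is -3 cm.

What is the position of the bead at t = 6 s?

On each constant-a segment, Δv = aΔt and Δx = v₀Δt + ½aΔt²; chain segment to segment.
0–2 s: v starts -5 cm/s; Δx = -5·2 + ½·8·2² = 6 cm; v ends 11 cm/s.
2–6 s: v starts 11 cm/s; Δx = 11·4 + ½·-2·4² = 28 cm; v ends 3 cm/s.
x(6) = -3 + Σ Δx = 31 cm.

31 cm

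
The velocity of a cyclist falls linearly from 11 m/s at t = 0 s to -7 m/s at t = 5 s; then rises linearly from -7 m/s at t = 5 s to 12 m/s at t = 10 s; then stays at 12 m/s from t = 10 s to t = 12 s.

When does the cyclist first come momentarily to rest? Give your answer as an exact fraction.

t = 55/18 s

v changes sign on 0–5 s (from 11 to -7); the graph is linear there, so v = 0 at t = 0 + (-11)·(5 − 0)/(-7 − 11) = 55/18 s.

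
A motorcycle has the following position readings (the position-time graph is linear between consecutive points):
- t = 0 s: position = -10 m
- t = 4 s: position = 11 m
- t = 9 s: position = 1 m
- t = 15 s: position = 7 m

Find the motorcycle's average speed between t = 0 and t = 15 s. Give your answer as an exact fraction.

37/15 m/s

Average speed = (total path length)/(elapsed time); on a piecewise-linear x-t graph the path length is Σ|Δx|.
0–4 s: |Δx| = |11 − -10| = 21 m
4–9 s: |Δx| = |1 − 11| = 10 m
9–15 s: |Δx| = |7 − 1| = 6 m
Total path = 37 m; average speed = 37/15 = 37/15 m/s.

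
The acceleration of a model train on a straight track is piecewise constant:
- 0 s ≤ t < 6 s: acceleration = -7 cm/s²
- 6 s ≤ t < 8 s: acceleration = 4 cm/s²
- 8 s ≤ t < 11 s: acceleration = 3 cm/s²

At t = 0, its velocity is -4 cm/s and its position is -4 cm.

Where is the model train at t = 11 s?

-338.5 cm

On each constant-a segment, Δv = aΔt and Δx = v₀Δt + ½aΔt²; chain segment to segment.
0–6 s: v starts -4 cm/s; Δx = -4·6 + ½·-7·6² = -150 cm; v ends -46 cm/s.
6–8 s: v starts -46 cm/s; Δx = -46·2 + ½·4·2² = -84 cm; v ends -38 cm/s.
8–11 s: v starts -38 cm/s; Δx = -38·3 + ½·3·3² = -100.5 cm; v ends -29 cm/s.
x(11) = -4 + Σ Δx = -338.5 cm.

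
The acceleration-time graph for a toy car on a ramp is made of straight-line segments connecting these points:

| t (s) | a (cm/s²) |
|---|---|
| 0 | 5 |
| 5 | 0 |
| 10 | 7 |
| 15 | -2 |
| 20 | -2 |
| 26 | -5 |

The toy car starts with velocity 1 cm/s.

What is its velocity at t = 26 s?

12.5 cm/s

Δv equals the area under the a-t graph; then v = v₀ + Δv.
0–5 s: ½(5 + 0)(5) = 12.5 cm/s
5–10 s: ½(0 + 7)(5) = 17.5 cm/s
10–15 s: ½(7 + -2)(5) = 12.5 cm/s
15–20 s: -2 × 5 = -10 cm/s
20–26 s: ½(-2 + -5)(6) = -21 cm/s
Δv = 11.5 cm/s, so v(26) = 1 + (11.5) = 12.5 cm/s.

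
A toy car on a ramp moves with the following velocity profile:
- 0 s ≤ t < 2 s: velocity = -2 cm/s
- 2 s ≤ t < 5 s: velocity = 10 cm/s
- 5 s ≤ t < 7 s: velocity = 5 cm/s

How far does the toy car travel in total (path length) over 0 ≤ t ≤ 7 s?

44 cm

Total distance travelled is ∫|v| dt — sum the magnitudes of each area piece.
0–2 s: |-2| × 2 = 4 cm
2–5 s: |10| × 3 = 30 cm
5–7 s: |5| × 2 = 10 cm
Total distance = 44 cm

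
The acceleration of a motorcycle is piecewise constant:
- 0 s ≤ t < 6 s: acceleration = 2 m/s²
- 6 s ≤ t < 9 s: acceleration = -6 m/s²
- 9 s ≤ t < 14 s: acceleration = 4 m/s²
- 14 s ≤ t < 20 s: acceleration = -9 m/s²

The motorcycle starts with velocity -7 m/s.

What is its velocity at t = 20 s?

Δv equals the area under the a-t graph; then v = v₀ + Δv.
0–6 s: 2 × 6 = 12 m/s
6–9 s: -6 × 3 = -18 m/s
9–14 s: 4 × 5 = 20 m/s
14–20 s: -9 × 6 = -54 m/s
Δv = -40 m/s, so v(20) = -7 + (-40) = -47 m/s.

-47 m/s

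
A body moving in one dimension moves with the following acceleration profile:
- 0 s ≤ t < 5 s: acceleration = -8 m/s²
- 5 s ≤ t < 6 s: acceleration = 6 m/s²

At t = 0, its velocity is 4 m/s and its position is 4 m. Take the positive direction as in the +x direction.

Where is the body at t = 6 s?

-109 m

On each constant-a segment, Δv = aΔt and Δx = v₀Δt + ½aΔt²; chain segment to segment.
0–5 s: v starts 4 m/s; Δx = 4·5 + ½·-8·5² = -80 m; v ends -36 m/s.
5–6 s: v starts -36 m/s; Δx = -36·1 + ½·6·1² = -33 m; v ends -30 m/s.
x(6) = 4 + Σ Δx = -109 m.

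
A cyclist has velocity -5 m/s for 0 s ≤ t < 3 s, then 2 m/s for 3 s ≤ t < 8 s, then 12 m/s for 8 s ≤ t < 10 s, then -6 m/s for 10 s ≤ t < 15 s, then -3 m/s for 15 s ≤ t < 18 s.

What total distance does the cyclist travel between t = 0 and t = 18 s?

88 m

Distance (not displacement) is the total path length: add the absolute areas under v-t.
0–3 s: |-5| × 3 = 15 m
3–8 s: |2| × 5 = 10 m
8–10 s: |12| × 2 = 24 m
10–15 s: |-6| × 5 = 30 m
15–18 s: |-3| × 3 = 9 m
Total distance = 88 m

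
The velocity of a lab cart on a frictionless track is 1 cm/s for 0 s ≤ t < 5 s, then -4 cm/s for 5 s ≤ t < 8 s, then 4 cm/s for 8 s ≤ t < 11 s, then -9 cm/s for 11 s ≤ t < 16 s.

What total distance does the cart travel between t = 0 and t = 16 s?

74 cm

Total distance travelled is ∫|v| dt — sum the magnitudes of each area piece.
0–5 s: |1| × 5 = 5 cm
5–8 s: |-4| × 3 = 12 cm
8–11 s: |4| × 3 = 12 cm
11–16 s: |-9| × 5 = 45 cm
Total distance = 74 cm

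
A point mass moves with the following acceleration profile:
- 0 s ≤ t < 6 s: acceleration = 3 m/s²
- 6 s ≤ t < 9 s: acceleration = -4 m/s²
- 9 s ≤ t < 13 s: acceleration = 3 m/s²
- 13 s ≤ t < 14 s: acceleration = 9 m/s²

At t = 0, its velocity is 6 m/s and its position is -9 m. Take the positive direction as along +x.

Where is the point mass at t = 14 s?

235.5 m

On each constant-a segment, Δv = aΔt and Δx = v₀Δt + ½aΔt²; chain segment to segment.
0–6 s: v starts 6 m/s; Δx = 6·6 + ½·3·6² = 90 m; v ends 24 m/s.
6–9 s: v starts 24 m/s; Δx = 24·3 + ½·-4·3² = 54 m; v ends 12 m/s.
9–13 s: v starts 12 m/s; Δx = 12·4 + ½·3·4² = 72 m; v ends 24 m/s.
13–14 s: v starts 24 m/s; Δx = 24·1 + ½·9·1² = 28.5 m; v ends 33 m/s.
x(14) = -9 + Σ Δx = 235.5 m.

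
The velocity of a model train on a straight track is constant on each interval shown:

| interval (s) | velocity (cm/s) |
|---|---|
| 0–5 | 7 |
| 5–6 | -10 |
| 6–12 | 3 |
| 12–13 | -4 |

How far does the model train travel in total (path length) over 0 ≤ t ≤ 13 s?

Total distance travelled is ∫|v| dt — sum the magnitudes of each area piece.
0–5 s: |7| × 5 = 35 cm
5–6 s: |-10| × 1 = 10 cm
6–12 s: |3| × 6 = 18 cm
12–13 s: |-4| × 1 = 4 cm
Total distance = 67 cm

67 cm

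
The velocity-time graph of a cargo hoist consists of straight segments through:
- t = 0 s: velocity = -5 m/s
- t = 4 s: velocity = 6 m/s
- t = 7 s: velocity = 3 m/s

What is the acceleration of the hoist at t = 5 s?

-1 m/s²

Acceleration is the slope of the v-t graph on 4–7 s: (3 − 6)/(7 − 4) = -1 m/s².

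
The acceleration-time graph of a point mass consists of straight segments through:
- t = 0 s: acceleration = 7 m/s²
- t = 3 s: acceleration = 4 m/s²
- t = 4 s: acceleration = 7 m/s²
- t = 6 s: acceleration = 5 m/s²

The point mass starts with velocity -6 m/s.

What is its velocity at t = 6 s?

Δv equals the area under the a-t graph; then v = v₀ + Δv.
0–3 s: ½(7 + 4)(3) = 16.5 m/s
3–4 s: ½(4 + 7)(1) = 5.5 m/s
4–6 s: ½(7 + 5)(2) = 12 m/s
Δv = 34 m/s, so v(6) = -6 + (34) = 28 m/s.

28 m/s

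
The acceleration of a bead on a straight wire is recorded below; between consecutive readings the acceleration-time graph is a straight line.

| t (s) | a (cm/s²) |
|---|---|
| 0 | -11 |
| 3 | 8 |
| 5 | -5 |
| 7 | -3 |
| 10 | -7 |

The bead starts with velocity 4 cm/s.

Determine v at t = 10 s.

Δv equals the area under the a-t graph; then v = v₀ + Δv.
0–3 s: ½(-11 + 8)(3) = -4.5 cm/s
3–5 s: ½(8 + -5)(2) = 3 cm/s
5–7 s: ½(-5 + -3)(2) = -8 cm/s
7–10 s: ½(-3 + -7)(3) = -15 cm/s
Δv = -24.5 cm/s, so v(10) = 4 + (-24.5) = -20.5 cm/s.

-20.5 cm/s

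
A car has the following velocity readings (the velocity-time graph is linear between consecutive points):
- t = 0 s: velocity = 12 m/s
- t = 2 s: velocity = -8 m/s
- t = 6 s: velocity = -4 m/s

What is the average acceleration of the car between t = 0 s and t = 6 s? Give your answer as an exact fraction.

-8/3 m/s²

Average acceleration = Δv/Δt = (-4 − 12)/(6 − 0) = -8/3 m/s².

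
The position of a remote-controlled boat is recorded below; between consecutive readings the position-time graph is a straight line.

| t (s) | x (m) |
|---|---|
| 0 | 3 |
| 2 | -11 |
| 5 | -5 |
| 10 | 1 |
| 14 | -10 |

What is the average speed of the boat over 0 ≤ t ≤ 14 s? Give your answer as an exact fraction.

Average speed = (total path length)/(elapsed time); on a piecewise-linear x-t graph the path length is Σ|Δx|.
0–2 s: |Δx| = |-11 − 3| = 14 m
2–5 s: |Δx| = |-5 − -11| = 6 m
5–10 s: |Δx| = |1 − -5| = 6 m
10–14 s: |Δx| = |-10 − 1| = 11 m
Total path = 37 m; average speed = 37/14 = 37/14 m/s.

37/14 m/s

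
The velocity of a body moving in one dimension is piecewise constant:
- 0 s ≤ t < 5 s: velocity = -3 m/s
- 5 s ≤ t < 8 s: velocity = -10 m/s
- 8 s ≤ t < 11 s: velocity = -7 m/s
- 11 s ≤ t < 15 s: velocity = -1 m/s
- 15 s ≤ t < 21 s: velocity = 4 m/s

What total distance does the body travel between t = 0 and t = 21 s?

94 m

Total distance travelled is ∫|v| dt — sum the magnitudes of each area piece.
0–5 s: |-3| × 5 = 15 m
5–8 s: |-10| × 3 = 30 m
8–11 s: |-7| × 3 = 21 m
11–15 s: |-1| × 4 = 4 m
15–21 s: |4| × 6 = 24 m
Total distance = 94 m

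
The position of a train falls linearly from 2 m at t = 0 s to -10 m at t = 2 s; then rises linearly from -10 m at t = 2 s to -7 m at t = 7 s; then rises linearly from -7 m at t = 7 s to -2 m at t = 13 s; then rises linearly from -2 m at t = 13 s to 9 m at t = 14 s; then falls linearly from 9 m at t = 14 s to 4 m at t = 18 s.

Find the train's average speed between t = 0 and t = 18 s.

2 m/s

Average speed = (total path length)/(elapsed time); on a piecewise-linear x-t graph the path length is Σ|Δx|.
0–2 s: |Δx| = |-10 − 2| = 12 m
2–7 s: |Δx| = |-7 − -10| = 3 m
7–13 s: |Δx| = |-2 − -7| = 5 m
13–14 s: |Δx| = |9 − -2| = 11 m
14–18 s: |Δx| = |4 − 9| = 5 m
Total path = 36 m; average speed = 36/18 = 2 m/s.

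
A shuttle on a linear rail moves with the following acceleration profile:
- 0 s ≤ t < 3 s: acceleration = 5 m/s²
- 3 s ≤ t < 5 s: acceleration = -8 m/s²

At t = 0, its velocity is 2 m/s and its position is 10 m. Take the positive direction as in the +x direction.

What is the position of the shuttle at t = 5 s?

On each constant-a segment, Δv = aΔt and Δx = v₀Δt + ½aΔt²; chain segment to segment.
0–3 s: v starts 2 m/s; Δx = 2·3 + ½·5·3² = 28.5 m; v ends 17 m/s.
3–5 s: v starts 17 m/s; Δx = 17·2 + ½·-8·2² = 18 m; v ends 1 m/s.
x(5) = 10 + Σ Δx = 56.5 m.

56.5 m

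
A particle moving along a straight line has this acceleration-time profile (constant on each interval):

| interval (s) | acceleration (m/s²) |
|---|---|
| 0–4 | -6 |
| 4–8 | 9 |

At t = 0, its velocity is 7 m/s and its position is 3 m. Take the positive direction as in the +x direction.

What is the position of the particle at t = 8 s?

-13 m

On each constant-a segment, Δv = aΔt and Δx = v₀Δt + ½aΔt²; chain segment to segment.
0–4 s: v starts 7 m/s; Δx = 7·4 + ½·-6·4² = -20 m; v ends -17 m/s.
4–8 s: v starts -17 m/s; Δx = -17·4 + ½·9·4² = 4 m; v ends 19 m/s.
x(8) = 3 + Σ Δx = -13 m.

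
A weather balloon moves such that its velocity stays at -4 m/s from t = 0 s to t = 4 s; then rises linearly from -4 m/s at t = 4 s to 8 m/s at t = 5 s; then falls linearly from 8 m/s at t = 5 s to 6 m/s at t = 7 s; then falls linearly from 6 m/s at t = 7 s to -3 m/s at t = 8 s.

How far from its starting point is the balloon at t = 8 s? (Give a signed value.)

1.5 m

Net displacement equals the area under the velocity-time graph (areas below the axis count negative).
0–4 s: -4 × 4 = -16 m
4–5 s: ½(-4 + 8)(1) = 2 m
5–7 s: ½(8 + 6)(2) = 14 m
7–8 s: ½(6 + -3)(1) = 1.5 m
Net displacement = 1.5 m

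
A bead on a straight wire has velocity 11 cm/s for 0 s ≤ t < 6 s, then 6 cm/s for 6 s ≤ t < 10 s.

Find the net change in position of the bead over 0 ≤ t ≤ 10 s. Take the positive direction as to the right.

90 cm

Net displacement equals the area under the velocity-time graph (areas below the axis count negative).
0–6 s: 11 × 6 = 66 cm
6–10 s: 6 × 4 = 24 cm
Net displacement = 90 cm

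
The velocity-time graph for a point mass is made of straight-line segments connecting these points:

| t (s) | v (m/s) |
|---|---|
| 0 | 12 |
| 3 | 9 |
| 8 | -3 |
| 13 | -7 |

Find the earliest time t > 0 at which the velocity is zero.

v changes sign on 3–8 s (from 9 to -3); the graph is linear there, so v = 0 at t = 3 + (-9)·(8 − 3)/(-3 − 9) = 6.75 s.

t = 6.75 s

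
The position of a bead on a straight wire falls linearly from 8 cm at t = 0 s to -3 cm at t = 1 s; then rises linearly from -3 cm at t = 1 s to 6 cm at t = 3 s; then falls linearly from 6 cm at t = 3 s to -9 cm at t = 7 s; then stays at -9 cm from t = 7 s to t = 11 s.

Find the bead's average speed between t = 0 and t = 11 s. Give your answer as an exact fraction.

Average speed = (total path length)/(elapsed time); on a piecewise-linear x-t graph the path length is Σ|Δx|.
0–1 s: |Δx| = |-3 − 8| = 11 cm
1–3 s: |Δx| = |6 − -3| = 9 cm
3–7 s: |Δx| = |-9 − 6| = 15 cm
7–11 s: |Δx| = |-9 − -9| = 0 cm
Total path = 35 cm; average speed = 35/11 = 35/11 cm/s.

35/11 cm/s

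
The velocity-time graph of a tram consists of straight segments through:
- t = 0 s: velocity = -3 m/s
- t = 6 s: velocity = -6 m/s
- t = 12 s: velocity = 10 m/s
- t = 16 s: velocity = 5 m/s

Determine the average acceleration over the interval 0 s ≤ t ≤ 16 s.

Average acceleration = Δv/Δt = (5 − -3)/(16 − 0) = 0.5 m/s².

0.5 m/s²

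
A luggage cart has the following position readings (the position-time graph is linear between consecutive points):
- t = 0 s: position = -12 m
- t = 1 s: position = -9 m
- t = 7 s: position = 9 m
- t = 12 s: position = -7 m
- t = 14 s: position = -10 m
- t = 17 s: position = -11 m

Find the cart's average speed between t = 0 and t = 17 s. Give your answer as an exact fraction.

Average speed = (total path length)/(elapsed time); on a piecewise-linear x-t graph the path length is Σ|Δx|.
0–1 s: |Δx| = |-9 − -12| = 3 m
1–7 s: |Δx| = |9 − -9| = 18 m
7–12 s: |Δx| = |-7 − 9| = 16 m
12–14 s: |Δx| = |-10 − -7| = 3 m
14–17 s: |Δx| = |-11 − -10| = 1 m
Total path = 41 m; average speed = 41/17 = 41/17 m/s.

41/17 m/s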